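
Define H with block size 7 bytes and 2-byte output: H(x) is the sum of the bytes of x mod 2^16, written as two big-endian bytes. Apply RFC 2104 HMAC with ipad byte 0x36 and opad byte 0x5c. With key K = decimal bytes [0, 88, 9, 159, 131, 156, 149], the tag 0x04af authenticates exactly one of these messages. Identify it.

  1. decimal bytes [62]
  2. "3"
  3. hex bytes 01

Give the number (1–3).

1

Key decimal bytes [0, 88, 9, 159, 131, 156, 149] = 00 58 09 9f 83 9c 95 is exactly B = 7 bytes: K' = 00 58 09 9f 83 9c 95.
K' ⊕ ipad = 36 6e 3f a9 b5 aa a3; K' ⊕ opad = 5c 04 55 c3 df c0 c9.
m1: inner = H(36 6e 3f a9 b5 aa a3 3e) = 03 cc; tag = H(5c 04 55 c3 df c0 c9 03 cc) = 04af ← matches
m2: inner = H(36 6e 3f a9 b5 aa a3 33) = 03 c1; tag = H(5c 04 55 c3 df c0 c9 03 c1) = 04a4
m3: inner = H(36 6e 3f a9 b5 aa a3 01) = 03 8f; tag = H(5c 04 55 c3 df c0 c9 03 8f) = 0472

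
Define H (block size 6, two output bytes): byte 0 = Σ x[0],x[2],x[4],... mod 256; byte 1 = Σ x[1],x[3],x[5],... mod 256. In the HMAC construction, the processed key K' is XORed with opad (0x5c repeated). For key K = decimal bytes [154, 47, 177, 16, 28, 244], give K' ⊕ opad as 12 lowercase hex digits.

c673ed4c40a8

Key decimal bytes [154, 47, 177, 16, 28, 244] = 9a 2f b1 10 1c f4 is exactly B = 6 bytes: K' = 9a 2f b1 10 1c f4.
XOR each byte with 0x5c: 9a⊕5c=c6, 2f⊕5c=73, b1⊕5c=ed, 10⊕5c=4c, 1c⊕5c=40, f4⊕5c=a8.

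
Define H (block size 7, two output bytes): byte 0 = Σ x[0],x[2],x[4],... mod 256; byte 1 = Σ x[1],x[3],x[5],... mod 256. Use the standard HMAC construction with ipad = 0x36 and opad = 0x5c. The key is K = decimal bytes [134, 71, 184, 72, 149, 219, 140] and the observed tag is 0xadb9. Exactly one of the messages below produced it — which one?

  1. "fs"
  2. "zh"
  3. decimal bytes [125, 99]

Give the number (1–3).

Key decimal bytes [134, 71, 184, 72, 149, 219, 140] = 86 47 b8 48 95 db 8c is exactly B = 7 bytes: K' = 86 47 b8 48 95 db 8c.
K' ⊕ ipad = b0 71 8e 7e a3 ed ba; K' ⊕ opad = da 1b e4 14 c9 87 d0.
m1: inner = H(b0 71 8e 7e a3 ed ba 66 73) = 0e 42; tag = H(da 1b e4 14 c9 87 d0 0e 42) = 99c4
m2: inner = H(b0 71 8e 7e a3 ed ba 7a 68) = 03 56; tag = H(da 1b e4 14 c9 87 d0 03 56) = adb9 ← matches
m3: inner = H(b0 71 8e 7e a3 ed ba 7d 63) = fe 59; tag = H(da 1b e4 14 c9 87 d0 fe 59) = b0b4

2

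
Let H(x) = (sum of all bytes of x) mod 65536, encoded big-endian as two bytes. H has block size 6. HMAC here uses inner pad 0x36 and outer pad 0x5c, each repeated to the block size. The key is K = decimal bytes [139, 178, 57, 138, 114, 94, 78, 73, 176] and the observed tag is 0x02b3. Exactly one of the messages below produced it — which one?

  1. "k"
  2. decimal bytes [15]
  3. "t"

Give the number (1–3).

3

Key decimal bytes [139, 178, 57, 138, 114, 94, 78, 73, 176] = 8b b2 39 8a 72 5e 4e 49 b0 is 9 bytes > B = 6, so hash it first: H(key) = 04 17, then zero-pad to 6 bytes: K' = 04 17 00 00 00 00.
K' ⊕ ipad = 32 21 36 36 36 36; K' ⊕ opad = 58 4b 5c 5c 5c 5c.
m1: inner = H(32 21 36 36 36 36 6b) = 01 96; tag = H(58 4b 5c 5c 5c 5c 01 96) = 02aa
m2: inner = H(32 21 36 36 36 36 0f) = 01 3a; tag = H(58 4b 5c 5c 5c 5c 01 3a) = 024e
m3: inner = H(32 21 36 36 36 36 74) = 01 9f; tag = H(58 4b 5c 5c 5c 5c 01 9f) = 02b3 ← matches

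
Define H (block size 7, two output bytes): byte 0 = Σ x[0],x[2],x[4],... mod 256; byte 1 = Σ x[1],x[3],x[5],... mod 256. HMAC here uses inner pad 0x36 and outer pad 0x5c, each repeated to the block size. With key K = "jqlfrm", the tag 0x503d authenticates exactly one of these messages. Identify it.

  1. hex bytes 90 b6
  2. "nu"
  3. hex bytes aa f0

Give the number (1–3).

2

Key "jqlfrm" = 6a 71 6c 66 72 6d is 6 bytes ≤ B = 7; zero-pad to 7 bytes: K' = 6a 71 6c 66 72 6d 00.
K' ⊕ ipad = 5c 47 5a 50 44 5b 36; K' ⊕ opad = 36 2d 30 3a 2e 31 5c.
m1: inner = H(5c 47 5a 50 44 5b 36 90 b6) = e6 82; tag = H(36 2d 30 3a 2e 31 5c e6 82) = 727e
m2: inner = H(5c 47 5a 50 44 5b 36 6e 75) = a5 60; tag = H(36 2d 30 3a 2e 31 5c a5 60) = 503d ← matches
m3: inner = H(5c 47 5a 50 44 5b 36 aa f0) = 20 9c; tag = H(36 2d 30 3a 2e 31 5c 20 9c) = 8cb8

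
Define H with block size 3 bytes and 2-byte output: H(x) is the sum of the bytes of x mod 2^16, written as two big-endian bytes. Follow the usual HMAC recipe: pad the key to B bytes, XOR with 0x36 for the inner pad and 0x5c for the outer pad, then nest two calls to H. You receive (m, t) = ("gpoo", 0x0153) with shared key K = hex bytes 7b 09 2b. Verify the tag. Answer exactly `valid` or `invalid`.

valid

Key hex bytes 7b 09 2b is exactly B = 3 bytes: K' = 7b 09 2b.
K' ⊕ ipad = 4d 3f 1d; K' ⊕ opad = 27 55 77.
Inner hash: sum = 77+63+29+103+112+111+111 = 606 → 02 5e.
Outer hash (recomputed tag): sum = 39+85+119+2+94 = 339 → 01 53.
Recomputed tag = 0153; claimed = 0153 → match.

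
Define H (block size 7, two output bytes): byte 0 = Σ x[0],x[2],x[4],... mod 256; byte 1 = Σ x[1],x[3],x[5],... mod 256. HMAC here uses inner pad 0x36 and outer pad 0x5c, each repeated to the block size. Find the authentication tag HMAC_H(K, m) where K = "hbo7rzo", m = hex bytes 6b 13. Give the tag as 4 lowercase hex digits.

Key "hbo7rzo" = 68 62 6f 37 72 7a 6f is exactly B = 7 bytes: K' = 68 62 6f 37 72 7a 6f.
K' ⊕ ipad = 5e 54 59 01 44 4c 59.  K' ⊕ opad = 34 3e 33 6b 2e 26 33.
Inner input = (K'⊕ipad) ∥ m = 5e 54 59 01 44 4c 59 ∥ 6b 13.
Inner hash: even-index sum = 359 mod 256 = 103; odd-index sum = 268 mod 256 = 12 → 67 0c.
Outer input = (K'⊕opad) ∥ inner = 34 3e 33 6b 2e 26 33 ∥ 67 0c.
Outer hash (tag): even-index sum = 212 mod 256 = 212; odd-index sum = 310 mod 256 = 54 → d4 36.

d436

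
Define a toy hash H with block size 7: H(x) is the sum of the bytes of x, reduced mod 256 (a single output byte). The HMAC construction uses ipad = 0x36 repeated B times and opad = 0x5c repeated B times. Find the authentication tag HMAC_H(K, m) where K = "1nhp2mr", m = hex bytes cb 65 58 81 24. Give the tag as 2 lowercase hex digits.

9f

Key "1nhp2mr" = 31 6e 68 70 32 6d 72 is exactly B = 7 bytes: K' = 31 6e 68 70 32 6d 72.
K' ⊕ ipad = 07 58 5e 46 04 5b 44.  K' ⊕ opad = 6d 32 34 2c 6e 31 2e.
Inner input = (K'⊕ipad) ∥ m = 07 58 5e 46 04 5b 44 ∥ cb 65 58 81 24.
Inner hash: sum = 7+88+94+70+4+91+68+203+101+88+129+36 = 979; mod 256 = 211 → d3.
Outer input = (K'⊕opad) ∥ inner = 6d 32 34 2c 6e 31 2e ∥ d3.
Outer hash (tag): sum = 109+50+52+44+110+49+46+211 = 671; mod 256 = 159 → 9f.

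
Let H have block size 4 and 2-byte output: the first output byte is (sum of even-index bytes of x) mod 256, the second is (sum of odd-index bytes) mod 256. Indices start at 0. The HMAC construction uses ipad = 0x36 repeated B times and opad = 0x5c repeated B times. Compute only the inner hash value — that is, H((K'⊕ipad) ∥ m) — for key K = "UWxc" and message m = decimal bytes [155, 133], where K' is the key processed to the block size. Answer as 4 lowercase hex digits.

4c3b

Key "UWxc" = 55 57 78 63 is exactly B = 4 bytes: K' = 55 57 78 63.
K' ⊕ ipad = 63 61 4e 55.
Inner input = 63 61 4e 55 ∥ 9b 85.
Inner hash: even-index sum = 332 mod 256 = 76; odd-index sum = 315 mod 256 = 59 → 4c 3b.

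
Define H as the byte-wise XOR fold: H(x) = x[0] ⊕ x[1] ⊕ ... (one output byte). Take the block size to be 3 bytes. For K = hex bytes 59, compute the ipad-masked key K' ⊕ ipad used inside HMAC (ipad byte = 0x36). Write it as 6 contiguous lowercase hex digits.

6f3636

Key hex bytes 59 is 1 byte ≤ B = 3; zero-pad to 3 bytes: K' = 59 00 00.
XOR each byte with 0x36: 59⊕36=6f, 00⊕36=36, 00⊕36=36.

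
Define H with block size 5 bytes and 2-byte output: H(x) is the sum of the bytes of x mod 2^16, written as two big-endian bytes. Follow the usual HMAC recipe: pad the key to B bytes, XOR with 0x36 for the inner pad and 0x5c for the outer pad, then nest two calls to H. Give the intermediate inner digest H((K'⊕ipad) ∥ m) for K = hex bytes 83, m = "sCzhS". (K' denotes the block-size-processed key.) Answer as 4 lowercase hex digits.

Key hex bytes 83 is 1 byte ≤ B = 5; zero-pad to 5 bytes: K' = 83 00 00 00 00.
K' ⊕ ipad = b5 36 36 36 36.
Inner input = b5 36 36 36 36 ∥ 73 43 7a 68 53.
Inner hash: sum = 181+54+54+54+54+115+67+122+104+83 = 888 → 03 78.

0378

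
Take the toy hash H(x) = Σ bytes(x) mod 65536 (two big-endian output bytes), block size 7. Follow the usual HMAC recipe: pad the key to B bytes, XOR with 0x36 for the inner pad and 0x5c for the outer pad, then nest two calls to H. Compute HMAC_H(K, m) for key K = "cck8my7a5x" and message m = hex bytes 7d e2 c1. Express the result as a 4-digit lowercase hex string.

Key "cck8my7a5x" = 63 63 6b 38 6d 79 37 61 35 78 is 10 bytes > B = 7, so hash it first: H(key) = 03 94, then zero-pad to 7 bytes: K' = 03 94 00 00 00 00 00.
K' ⊕ ipad = 35 a2 36 36 36 36 36.  K' ⊕ opad = 5f c8 5c 5c 5c 5c 5c.
Inner input = (K'⊕ipad) ∥ m = 35 a2 36 36 36 36 36 ∥ 7d e2 c1.
Inner hash: sum = 53+162+54+54+54+54+54+125+226+193 = 1029 → 04 05.
Outer input = (K'⊕opad) ∥ inner = 5f c8 5c 5c 5c 5c 5c ∥ 04 05.
Outer hash (tag): sum = 95+200+92+92+92+92+92+4+5 = 764 → 02 fc.

02fc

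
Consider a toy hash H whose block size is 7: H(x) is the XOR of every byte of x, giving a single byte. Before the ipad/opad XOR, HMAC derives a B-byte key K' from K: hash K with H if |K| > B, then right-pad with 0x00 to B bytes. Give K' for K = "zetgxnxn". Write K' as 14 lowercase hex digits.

|K| = 8 > B = 7, so first hash the key.
H(K): XOR 7a⊕65⊕74⊕67⊕78⊕6e⊕78⊕6e = 0c.
Zero-pad H(K) = 0c to 7 bytes: K' = 0c 00 00 00 00 00 00.

0c000000000000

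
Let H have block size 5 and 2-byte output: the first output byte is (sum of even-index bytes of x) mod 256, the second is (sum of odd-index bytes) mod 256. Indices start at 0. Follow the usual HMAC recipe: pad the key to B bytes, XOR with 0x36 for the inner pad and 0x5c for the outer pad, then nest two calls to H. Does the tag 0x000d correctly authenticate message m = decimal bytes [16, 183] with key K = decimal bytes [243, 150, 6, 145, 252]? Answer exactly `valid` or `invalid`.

valid

Key decimal bytes [243, 150, 6, 145, 252] = f3 96 06 91 fc is exactly B = 5 bytes: K' = f3 96 06 91 fc.
K' ⊕ ipad = c5 a0 30 a7 ca; K' ⊕ opad = af ca 5a cd a0.
Inner hash: even-index sum = 630 mod 256 = 118; odd-index sum = 343 mod 256 = 87 → 76 57.
Outer hash (recomputed tag): even-index sum = 512 mod 256 = 0; odd-index sum = 525 mod 256 = 13 → 00 0d.
Recomputed tag = 000d; claimed = 000d → match.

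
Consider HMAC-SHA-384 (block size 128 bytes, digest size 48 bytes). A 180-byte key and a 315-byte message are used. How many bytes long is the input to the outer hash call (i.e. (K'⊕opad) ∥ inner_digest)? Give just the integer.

Key is 180 > 128 bytes, so it is hashed to 48 bytes then zero-padded to 128: |K'| = 128.
Outer input = (K'⊕opad) ∥ H(inner) → 128 + 48 = 176 bytes.

176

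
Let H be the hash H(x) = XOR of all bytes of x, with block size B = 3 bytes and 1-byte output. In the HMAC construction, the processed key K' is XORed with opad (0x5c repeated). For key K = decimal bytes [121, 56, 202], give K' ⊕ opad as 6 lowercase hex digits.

Key decimal bytes [121, 56, 202] = 79 38 ca is exactly B = 3 bytes: K' = 79 38 ca.
XOR each byte with 0x5c: 79⊕5c=25, 38⊕5c=64, ca⊕5c=96.

256496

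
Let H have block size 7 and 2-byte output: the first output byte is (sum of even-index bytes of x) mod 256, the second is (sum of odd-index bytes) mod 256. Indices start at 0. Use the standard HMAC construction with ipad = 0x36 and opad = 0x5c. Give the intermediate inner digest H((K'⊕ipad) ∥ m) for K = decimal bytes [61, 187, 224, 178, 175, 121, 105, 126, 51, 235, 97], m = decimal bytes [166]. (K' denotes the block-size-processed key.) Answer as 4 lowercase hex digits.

a18b

Key decimal bytes [61, 187, 224, 178, 175, 121, 105, 126, 51, 235, 97] = 3d bb e0 b2 af 79 69 7e 33 eb 61 is 11 bytes > B = 7, so hash it first: H(key) = c9 4f, then zero-pad to 7 bytes: K' = c9 4f 00 00 00 00 00.
K' ⊕ ipad = ff 79 36 36 36 36 36.
Inner input = ff 79 36 36 36 36 36 ∥ a6.
Inner hash: even-index sum = 417 mod 256 = 161; odd-index sum = 395 mod 256 = 139 → a1 8b.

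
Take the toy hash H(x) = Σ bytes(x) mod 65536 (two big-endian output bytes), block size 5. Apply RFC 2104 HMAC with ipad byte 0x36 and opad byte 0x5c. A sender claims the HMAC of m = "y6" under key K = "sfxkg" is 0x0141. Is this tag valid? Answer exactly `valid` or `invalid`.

valid

Key "sfxkg" = 73 66 78 6b 67 is exactly B = 5 bytes: K' = 73 66 78 6b 67.
K' ⊕ ipad = 45 50 4e 5d 51; K' ⊕ opad = 2f 3a 24 37 3b.
Inner hash: sum = 69+80+78+93+81+121+54 = 576 → 02 40.
Outer hash (recomputed tag): sum = 47+58+36+55+59+2+64 = 321 → 01 41.
Recomputed tag = 0141; claimed = 0141 → match.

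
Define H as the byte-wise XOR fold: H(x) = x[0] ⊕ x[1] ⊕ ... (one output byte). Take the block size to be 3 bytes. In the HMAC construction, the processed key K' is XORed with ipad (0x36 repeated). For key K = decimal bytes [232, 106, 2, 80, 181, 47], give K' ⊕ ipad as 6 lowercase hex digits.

Key decimal bytes [232, 106, 2, 80, 181, 47] = e8 6a 02 50 b5 2f is 6 bytes > B = 3, so hash it first: H(key) = 4a, then zero-pad to 3 bytes: K' = 4a 00 00.
XOR each byte with 0x36: 4a⊕36=7c, 00⊕36=36, 00⊕36=36.

7c3636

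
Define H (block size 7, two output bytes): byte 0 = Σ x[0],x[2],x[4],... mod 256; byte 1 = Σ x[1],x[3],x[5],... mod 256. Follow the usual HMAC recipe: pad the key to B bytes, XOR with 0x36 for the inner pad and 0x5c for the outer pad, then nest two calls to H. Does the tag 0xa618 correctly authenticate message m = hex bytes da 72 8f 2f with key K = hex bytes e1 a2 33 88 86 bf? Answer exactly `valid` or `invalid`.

valid

Key hex bytes e1 a2 33 88 86 bf is 6 bytes ≤ B = 7; zero-pad to 7 bytes: K' = e1 a2 33 88 86 bf 00.
K' ⊕ ipad = d7 94 05 be b0 89 36; K' ⊕ opad = bd fe 6f d4 da e3 5c.
Inner hash: even-index sum = 611 mod 256 = 99; odd-index sum = 836 mod 256 = 68 → 63 44.
Outer hash (recomputed tag): even-index sum = 678 mod 256 = 166; odd-index sum = 792 mod 256 = 24 → a6 18.
Recomputed tag = a618; claimed = a618 → match.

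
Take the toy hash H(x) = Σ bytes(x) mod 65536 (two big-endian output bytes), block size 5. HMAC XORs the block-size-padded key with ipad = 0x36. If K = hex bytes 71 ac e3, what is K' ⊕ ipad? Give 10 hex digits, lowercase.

479ad53636

Key hex bytes 71 ac e3 is 3 bytes ≤ B = 5; zero-pad to 5 bytes: K' = 71 ac e3 00 00.
XOR each byte with 0x36: 71⊕36=47, ac⊕36=9a, e3⊕36=d5, 00⊕36=36, 00⊕36=36.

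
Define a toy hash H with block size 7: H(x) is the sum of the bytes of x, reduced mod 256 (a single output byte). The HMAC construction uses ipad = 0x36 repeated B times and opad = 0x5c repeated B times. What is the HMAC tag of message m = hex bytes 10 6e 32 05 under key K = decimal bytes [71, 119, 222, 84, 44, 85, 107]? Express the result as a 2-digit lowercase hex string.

0b

Key decimal bytes [71, 119, 222, 84, 44, 85, 107] = 47 77 de 54 2c 55 6b is exactly B = 7 bytes: K' = 47 77 de 54 2c 55 6b.
K' ⊕ ipad = 71 41 e8 62 1a 63 5d.  K' ⊕ opad = 1b 2b 82 08 70 09 37.
Inner input = (K'⊕ipad) ∥ m = 71 41 e8 62 1a 63 5d ∥ 10 6e 32 05.
Inner hash: sum = 113+65+232+98+26+99+93+16+110+50+5 = 907; mod 256 = 139 → 8b.
Outer input = (K'⊕opad) ∥ inner = 1b 2b 82 08 70 09 37 ∥ 8b.
Outer hash (tag): sum = 27+43+130+8+112+9+55+139 = 523; mod 256 = 11 → 0b.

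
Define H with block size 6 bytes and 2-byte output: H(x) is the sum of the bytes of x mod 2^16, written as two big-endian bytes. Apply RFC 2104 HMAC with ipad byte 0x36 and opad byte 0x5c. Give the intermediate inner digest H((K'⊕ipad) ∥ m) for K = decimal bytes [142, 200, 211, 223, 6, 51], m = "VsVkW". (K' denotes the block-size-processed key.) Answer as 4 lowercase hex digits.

Key decimal bytes [142, 200, 211, 223, 6, 51] = 8e c8 d3 df 06 33 is exactly B = 6 bytes: K' = 8e c8 d3 df 06 33.
K' ⊕ ipad = b8 fe e5 e9 30 05.
Inner input = b8 fe e5 e9 30 05 ∥ 56 73 56 6b 57.
Inner hash: sum = 184+254+229+233+48+5+86+115+86+107+87 = 1434 → 05 9a.

059a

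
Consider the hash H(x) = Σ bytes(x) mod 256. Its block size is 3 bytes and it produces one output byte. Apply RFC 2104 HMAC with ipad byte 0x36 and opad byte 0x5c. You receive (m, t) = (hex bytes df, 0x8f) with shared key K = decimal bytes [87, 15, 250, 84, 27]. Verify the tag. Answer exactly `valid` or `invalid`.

valid

Key decimal bytes [87, 15, 250, 84, 27] = 57 0f fa 54 1b is 5 bytes > B = 3, so hash it first: H(key) = cf, then zero-pad to 3 bytes: K' = cf 00 00.
K' ⊕ ipad = f9 36 36; K' ⊕ opad = 93 5c 5c.
Inner hash: sum = 249+54+54+223 = 580; mod 256 = 68 → 44.
Outer hash (recomputed tag): sum = 147+92+92+68 = 399; mod 256 = 143 → 8f.
Recomputed tag = 8f; claimed = 8f → match.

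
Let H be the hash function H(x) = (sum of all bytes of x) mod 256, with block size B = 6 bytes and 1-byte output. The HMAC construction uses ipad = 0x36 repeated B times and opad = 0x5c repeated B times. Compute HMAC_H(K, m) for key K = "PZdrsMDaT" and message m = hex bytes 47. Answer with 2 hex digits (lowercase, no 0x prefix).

Key "PZdrsMDaT" = 50 5a 64 72 73 4d 44 61 54 is 9 bytes > B = 6, so hash it first: H(key) = 39, then zero-pad to 6 bytes: K' = 39 00 00 00 00 00.
K' ⊕ ipad = 0f 36 36 36 36 36.  K' ⊕ opad = 65 5c 5c 5c 5c 5c.
Inner input = (K'⊕ipad) ∥ m = 0f 36 36 36 36 36 ∥ 47.
Inner hash: sum = 15+54+54+54+54+54+71 = 356; mod 256 = 100 → 64.
Outer input = (K'⊕opad) ∥ inner = 65 5c 5c 5c 5c 5c ∥ 64.
Outer hash (tag): sum = 101+92+92+92+92+92+100 = 661; mod 256 = 149 → 95.

95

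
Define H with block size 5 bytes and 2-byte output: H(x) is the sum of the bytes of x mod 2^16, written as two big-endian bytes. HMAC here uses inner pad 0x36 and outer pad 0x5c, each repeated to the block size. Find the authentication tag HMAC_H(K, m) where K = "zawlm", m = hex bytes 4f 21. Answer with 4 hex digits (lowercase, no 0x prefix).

Key "zawlm" = 7a 61 77 6c 6d is exactly B = 5 bytes: K' = 7a 61 77 6c 6d.
K' ⊕ ipad = 4c 57 41 5a 5b.  K' ⊕ opad = 26 3d 2b 30 31.
Inner input = (K'⊕ipad) ∥ m = 4c 57 41 5a 5b ∥ 4f 21.
Inner hash: sum = 76+87+65+90+91+79+33 = 521 → 02 09.
Outer input = (K'⊕opad) ∥ inner = 26 3d 2b 30 31 ∥ 02 09.
Outer hash (tag): sum = 38+61+43+48+49+2+9 = 250 → 00 fa.

00fa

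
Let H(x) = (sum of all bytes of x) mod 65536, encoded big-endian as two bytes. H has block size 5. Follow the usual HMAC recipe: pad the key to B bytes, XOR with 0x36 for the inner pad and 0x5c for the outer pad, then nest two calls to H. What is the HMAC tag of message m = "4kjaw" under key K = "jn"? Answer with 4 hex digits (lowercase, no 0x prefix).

Key "jn" = 6a 6e is 2 bytes ≤ B = 5; zero-pad to 5 bytes: K' = 6a 6e 00 00 00.
K' ⊕ ipad = 5c 58 36 36 36.  K' ⊕ opad = 36 32 5c 5c 5c.
Inner input = (K'⊕ipad) ∥ m = 5c 58 36 36 36 ∥ 34 6b 6a 61 77.
Inner hash: sum = 92+88+54+54+54+52+107+106+97+119 = 823 → 03 37.
Outer input = (K'⊕opad) ∥ inner = 36 32 5c 5c 5c ∥ 03 37.
Outer hash (tag): sum = 54+50+92+92+92+3+55 = 438 → 01 b6.

01b6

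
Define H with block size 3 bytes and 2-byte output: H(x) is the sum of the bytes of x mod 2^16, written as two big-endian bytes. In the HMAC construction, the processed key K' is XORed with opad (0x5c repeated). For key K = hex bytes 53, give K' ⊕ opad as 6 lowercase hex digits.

Key hex bytes 53 is 1 byte ≤ B = 3; zero-pad to 3 bytes: K' = 53 00 00.
XOR each byte with 0x5c: 53⊕5c=0f, 00⊕5c=5c, 00⊕5c=5c.

0f5c5c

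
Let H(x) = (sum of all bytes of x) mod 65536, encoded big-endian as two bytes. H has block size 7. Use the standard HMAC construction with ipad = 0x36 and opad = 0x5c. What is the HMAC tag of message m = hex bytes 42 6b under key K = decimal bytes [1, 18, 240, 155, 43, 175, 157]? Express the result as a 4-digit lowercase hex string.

0528

Key decimal bytes [1, 18, 240, 155, 43, 175, 157] = 01 12 f0 9b 2b af 9d is exactly B = 7 bytes: K' = 01 12 f0 9b 2b af 9d.
K' ⊕ ipad = 37 24 c6 ad 1d 99 ab.  K' ⊕ opad = 5d 4e ac c7 77 f3 c1.
Inner input = (K'⊕ipad) ∥ m = 37 24 c6 ad 1d 99 ab ∥ 42 6b.
Inner hash: sum = 55+36+198+173+29+153+171+66+107 = 988 → 03 dc.
Outer input = (K'⊕opad) ∥ inner = 5d 4e ac c7 77 f3 c1 ∥ 03 dc.
Outer hash (tag): sum = 93+78+172+199+119+243+193+3+220 = 1320 → 05 28.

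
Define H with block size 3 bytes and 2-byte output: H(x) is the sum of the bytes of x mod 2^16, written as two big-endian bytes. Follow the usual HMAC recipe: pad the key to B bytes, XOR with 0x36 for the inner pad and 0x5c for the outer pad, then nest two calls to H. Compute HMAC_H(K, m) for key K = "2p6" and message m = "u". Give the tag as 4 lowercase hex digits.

Key "2p6" = 32 70 36 is exactly B = 3 bytes: K' = 32 70 36.
K' ⊕ ipad = 04 46 00.  K' ⊕ opad = 6e 2c 6a.
Inner input = (K'⊕ipad) ∥ m = 04 46 00 ∥ 75.
Inner hash: sum = 4+70+0+117 = 191 → 00 bf.
Outer input = (K'⊕opad) ∥ inner = 6e 2c 6a ∥ 00 bf.
Outer hash (tag): sum = 110+44+106+0+191 = 451 → 01 c3.

01c3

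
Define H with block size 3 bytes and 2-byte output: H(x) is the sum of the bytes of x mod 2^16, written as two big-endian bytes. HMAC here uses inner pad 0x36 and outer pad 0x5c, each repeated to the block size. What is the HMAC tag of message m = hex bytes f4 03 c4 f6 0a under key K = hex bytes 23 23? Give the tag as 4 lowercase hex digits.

0178

Key hex bytes 23 23 is 2 bytes ≤ B = 3; zero-pad to 3 bytes: K' = 23 23 00.
K' ⊕ ipad = 15 15 36.  K' ⊕ opad = 7f 7f 5c.
Inner input = (K'⊕ipad) ∥ m = 15 15 36 ∥ f4 03 c4 f6 0a.
Inner hash: sum = 21+21+54+244+3+196+246+10 = 795 → 03 1b.
Outer input = (K'⊕opad) ∥ inner = 7f 7f 5c ∥ 03 1b.
Outer hash (tag): sum = 127+127+92+3+27 = 376 → 01 78.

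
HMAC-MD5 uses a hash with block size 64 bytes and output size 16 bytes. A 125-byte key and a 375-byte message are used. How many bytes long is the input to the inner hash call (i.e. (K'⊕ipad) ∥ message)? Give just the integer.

439

Key is 125 > 64 bytes, so it is hashed to 16 bytes then zero-padded to 64: |K'| = 64.
Inner input = (K'⊕ipad) ∥ m → 64 + 375 = 439 bytes.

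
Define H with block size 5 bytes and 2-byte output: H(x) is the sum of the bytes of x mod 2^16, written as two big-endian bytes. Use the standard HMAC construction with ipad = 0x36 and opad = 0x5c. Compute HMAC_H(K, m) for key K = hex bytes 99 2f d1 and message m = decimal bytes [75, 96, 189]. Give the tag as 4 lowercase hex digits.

Key hex bytes 99 2f d1 is 3 bytes ≤ B = 5; zero-pad to 5 bytes: K' = 99 2f d1 00 00.
K' ⊕ ipad = af 19 e7 36 36.  K' ⊕ opad = c5 73 8d 5c 5c.
Inner input = (K'⊕ipad) ∥ m = af 19 e7 36 36 ∥ 4b 60 bd.
Inner hash: sum = 175+25+231+54+54+75+96+189 = 899 → 03 83.
Outer input = (K'⊕opad) ∥ inner = c5 73 8d 5c 5c ∥ 03 83.
Outer hash (tag): sum = 197+115+141+92+92+3+131 = 771 → 03 03.

0303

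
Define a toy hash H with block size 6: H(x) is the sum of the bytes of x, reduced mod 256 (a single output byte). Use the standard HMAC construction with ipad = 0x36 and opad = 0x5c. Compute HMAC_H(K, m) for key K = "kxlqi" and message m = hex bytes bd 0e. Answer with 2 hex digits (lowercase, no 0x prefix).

f5

Key "kxlqi" = 6b 78 6c 71 69 is 5 bytes ≤ B = 6; zero-pad to 6 bytes: K' = 6b 78 6c 71 69 00.
K' ⊕ ipad = 5d 4e 5a 47 5f 36.  K' ⊕ opad = 37 24 30 2d 35 5c.
Inner input = (K'⊕ipad) ∥ m = 5d 4e 5a 47 5f 36 ∥ bd 0e.
Inner hash: sum = 93+78+90+71+95+54+189+14 = 684; mod 256 = 172 → ac.
Outer input = (K'⊕opad) ∥ inner = 37 24 30 2d 35 5c ∥ ac.
Outer hash (tag): sum = 55+36+48+45+53+92+172 = 501; mod 256 = 245 → f5.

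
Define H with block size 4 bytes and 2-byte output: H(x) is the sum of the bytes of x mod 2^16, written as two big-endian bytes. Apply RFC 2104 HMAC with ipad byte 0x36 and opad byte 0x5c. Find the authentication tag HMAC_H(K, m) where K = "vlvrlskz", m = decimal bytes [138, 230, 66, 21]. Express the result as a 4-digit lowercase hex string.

020c

Key "vlvrlskz" = 76 6c 76 72 6c 73 6b 7a is 8 bytes > B = 4, so hash it first: H(key) = 03 8e, then zero-pad to 4 bytes: K' = 03 8e 00 00.
K' ⊕ ipad = 35 b8 36 36.  K' ⊕ opad = 5f d2 5c 5c.
Inner input = (K'⊕ipad) ∥ m = 35 b8 36 36 ∥ 8a e6 42 15.
Inner hash: sum = 53+184+54+54+138+230+66+21 = 800 → 03 20.
Outer input = (K'⊕opad) ∥ inner = 5f d2 5c 5c ∥ 03 20.
Outer hash (tag): sum = 95+210+92+92+3+32 = 524 → 02 0c.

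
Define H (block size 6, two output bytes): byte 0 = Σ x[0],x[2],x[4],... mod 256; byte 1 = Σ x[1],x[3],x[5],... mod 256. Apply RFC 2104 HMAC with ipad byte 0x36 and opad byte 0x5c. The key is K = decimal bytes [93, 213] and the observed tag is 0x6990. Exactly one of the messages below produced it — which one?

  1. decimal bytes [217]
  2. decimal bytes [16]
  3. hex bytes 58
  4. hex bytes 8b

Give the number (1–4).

Key decimal bytes [93, 213] = 5d d5 is 2 bytes ≤ B = 6; zero-pad to 6 bytes: K' = 5d d5 00 00 00 00.
K' ⊕ ipad = 6b e3 36 36 36 36; K' ⊕ opad = 01 89 5c 5c 5c 5c.
m1: inner = H(6b e3 36 36 36 36 d9) = b0 4f; tag = H(01 89 5c 5c 5c 5c b0 4f) = 6990 ← matches
m2: inner = H(6b e3 36 36 36 36 10) = e7 4f; tag = H(01 89 5c 5c 5c 5c e7 4f) = a090
m3: inner = H(6b e3 36 36 36 36 58) = 2f 4f; tag = H(01 89 5c 5c 5c 5c 2f 4f) = e890
m4: inner = H(6b e3 36 36 36 36 8b) = 62 4f; tag = H(01 89 5c 5c 5c 5c 62 4f) = 1b90

1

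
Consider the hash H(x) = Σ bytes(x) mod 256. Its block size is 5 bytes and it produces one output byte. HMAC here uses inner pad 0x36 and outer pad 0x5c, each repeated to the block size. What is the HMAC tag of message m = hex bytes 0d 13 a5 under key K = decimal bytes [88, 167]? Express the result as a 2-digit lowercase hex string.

Key decimal bytes [88, 167] = 58 a7 is 2 bytes ≤ B = 5; zero-pad to 5 bytes: K' = 58 a7 00 00 00.
K' ⊕ ipad = 6e 91 36 36 36.  K' ⊕ opad = 04 fb 5c 5c 5c.
Inner input = (K'⊕ipad) ∥ m = 6e 91 36 36 36 ∥ 0d 13 a5.
Inner hash: sum = 110+145+54+54+54+13+19+165 = 614; mod 256 = 102 → 66.
Outer input = (K'⊕opad) ∥ inner = 04 fb 5c 5c 5c ∥ 66.
Outer hash (tag): sum = 4+251+92+92+92+102 = 633; mod 256 = 121 → 79.

79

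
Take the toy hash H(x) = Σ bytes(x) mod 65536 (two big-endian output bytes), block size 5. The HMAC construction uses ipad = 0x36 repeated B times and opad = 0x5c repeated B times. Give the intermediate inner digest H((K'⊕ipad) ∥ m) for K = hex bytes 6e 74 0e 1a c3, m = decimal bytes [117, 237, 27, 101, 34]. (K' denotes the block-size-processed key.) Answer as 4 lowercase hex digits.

Key hex bytes 6e 74 0e 1a c3 is exactly B = 5 bytes: K' = 6e 74 0e 1a c3.
K' ⊕ ipad = 58 42 38 2c f5.
Inner input = 58 42 38 2c f5 ∥ 75 ed 1b 65 22.
Inner hash: sum = 88+66+56+44+245+117+237+27+101+34 = 1015 → 03 f7.

03f7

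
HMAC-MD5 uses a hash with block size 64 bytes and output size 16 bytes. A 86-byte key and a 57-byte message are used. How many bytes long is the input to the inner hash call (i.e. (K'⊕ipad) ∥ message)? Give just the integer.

Key is 86 > 64 bytes, so it is hashed to 16 bytes then zero-padded to 64: |K'| = 64.
Inner input = (K'⊕ipad) ∥ m → 64 + 57 = 121 bytes.

121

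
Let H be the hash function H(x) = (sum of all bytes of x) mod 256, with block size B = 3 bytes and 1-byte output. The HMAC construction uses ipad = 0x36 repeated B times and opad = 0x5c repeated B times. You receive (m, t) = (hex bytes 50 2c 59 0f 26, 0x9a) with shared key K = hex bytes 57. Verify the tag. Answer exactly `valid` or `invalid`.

valid

Key hex bytes 57 is 1 byte ≤ B = 3; zero-pad to 3 bytes: K' = 57 00 00.
K' ⊕ ipad = 61 36 36; K' ⊕ opad = 0b 5c 5c.
Inner hash: sum = 97+54+54+80+44+89+15+38 = 471; mod 256 = 215 → d7.
Outer hash (recomputed tag): sum = 11+92+92+215 = 410; mod 256 = 154 → 9a.
Recomputed tag = 9a; claimed = 9a → match.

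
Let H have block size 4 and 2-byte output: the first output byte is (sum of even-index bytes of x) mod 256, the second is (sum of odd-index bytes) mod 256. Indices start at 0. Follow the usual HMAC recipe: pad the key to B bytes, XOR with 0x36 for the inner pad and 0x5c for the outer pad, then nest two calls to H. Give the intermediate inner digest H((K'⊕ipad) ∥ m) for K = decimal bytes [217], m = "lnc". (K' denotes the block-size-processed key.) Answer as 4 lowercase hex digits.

f4da

Key decimal bytes [217] = d9 is 1 byte ≤ B = 4; zero-pad to 4 bytes: K' = d9 00 00 00.
K' ⊕ ipad = ef 36 36 36.
Inner input = ef 36 36 36 ∥ 6c 6e 63.
Inner hash: even-index sum = 500 mod 256 = 244; odd-index sum = 218 mod 256 = 218 → f4 da.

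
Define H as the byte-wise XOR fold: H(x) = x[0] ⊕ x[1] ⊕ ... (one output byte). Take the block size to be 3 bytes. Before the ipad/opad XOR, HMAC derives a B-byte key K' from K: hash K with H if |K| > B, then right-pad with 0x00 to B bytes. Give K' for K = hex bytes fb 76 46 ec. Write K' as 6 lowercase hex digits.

|K| = 4 > B = 3, so first hash the key.
H(K): XOR fb⊕76⊕46⊕ec = 27.
Zero-pad H(K) = 27 to 3 bytes: K' = 27 00 00.

270000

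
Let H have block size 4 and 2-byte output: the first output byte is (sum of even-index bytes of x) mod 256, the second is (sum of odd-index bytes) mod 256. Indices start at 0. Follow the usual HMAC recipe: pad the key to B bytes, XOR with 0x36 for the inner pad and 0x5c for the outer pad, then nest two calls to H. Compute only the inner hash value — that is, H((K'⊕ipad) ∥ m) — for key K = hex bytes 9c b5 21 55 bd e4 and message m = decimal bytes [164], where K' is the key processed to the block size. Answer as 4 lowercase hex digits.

Key hex bytes 9c b5 21 55 bd e4 is 6 bytes > B = 4, so hash it first: H(key) = 7a ee, then zero-pad to 4 bytes: K' = 7a ee 00 00.
K' ⊕ ipad = 4c d8 36 36.
Inner input = 4c d8 36 36 ∥ a4.
Inner hash: even-index sum = 294 mod 256 = 38; odd-index sum = 270 mod 256 = 14 → 26 0e.

260e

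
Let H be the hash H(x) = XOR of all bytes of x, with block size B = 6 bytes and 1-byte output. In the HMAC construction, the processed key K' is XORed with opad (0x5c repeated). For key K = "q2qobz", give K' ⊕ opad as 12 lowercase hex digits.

2d6e2d333e26

Key "q2qobz" = 71 32 71 6f 62 7a is exactly B = 6 bytes: K' = 71 32 71 6f 62 7a.
XOR each byte with 0x5c: 71⊕5c=2d, 32⊕5c=6e, 71⊕5c=2d, 6f⊕5c=33, 62⊕5c=3e, 7a⊕5c=26.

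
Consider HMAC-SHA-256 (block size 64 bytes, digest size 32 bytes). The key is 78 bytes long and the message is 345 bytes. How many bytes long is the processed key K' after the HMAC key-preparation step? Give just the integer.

64

Key is 78 > 64 bytes, so it is hashed to 32 bytes then zero-padded to 64: |K'| = 64.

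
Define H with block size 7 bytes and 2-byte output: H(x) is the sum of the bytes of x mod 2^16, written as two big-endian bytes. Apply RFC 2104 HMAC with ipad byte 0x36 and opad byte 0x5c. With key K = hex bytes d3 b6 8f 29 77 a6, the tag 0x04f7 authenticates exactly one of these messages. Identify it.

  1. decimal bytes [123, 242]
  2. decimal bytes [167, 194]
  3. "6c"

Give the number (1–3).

Key hex bytes d3 b6 8f 29 77 a6 is 6 bytes ≤ B = 7; zero-pad to 7 bytes: K' = d3 b6 8f 29 77 a6 00.
K' ⊕ ipad = e5 80 b9 1f 41 90 36; K' ⊕ opad = 8f ea d3 75 2b fa 5c.
m1: inner = H(e5 80 b9 1f 41 90 36 7b f2) = 04 b1; tag = H(8f ea d3 75 2b fa 5c 04 b1) = 04f7 ← matches
m2: inner = H(e5 80 b9 1f 41 90 36 a7 c2) = 04 ad; tag = H(8f ea d3 75 2b fa 5c 04 ad) = 04f3
m3: inner = H(e5 80 b9 1f 41 90 36 36 63) = 03 dd; tag = H(8f ea d3 75 2b fa 5c 03 dd) = 0522

1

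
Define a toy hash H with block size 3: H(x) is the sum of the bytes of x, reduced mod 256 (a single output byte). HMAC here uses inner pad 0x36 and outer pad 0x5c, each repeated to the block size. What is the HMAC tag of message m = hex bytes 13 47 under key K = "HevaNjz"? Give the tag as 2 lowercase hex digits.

e8

Key "HevaNjz" = 48 65 76 61 4e 6a 7a is 7 bytes > B = 3, so hash it first: H(key) = b6, then zero-pad to 3 bytes: K' = b6 00 00.
K' ⊕ ipad = 80 36 36.  K' ⊕ opad = ea 5c 5c.
Inner input = (K'⊕ipad) ∥ m = 80 36 36 ∥ 13 47.
Inner hash: sum = 128+54+54+19+71 = 326; mod 256 = 70 → 46.
Outer input = (K'⊕opad) ∥ inner = ea 5c 5c ∥ 46.
Outer hash (tag): sum = 234+92+92+70 = 488; mod 256 = 232 → e8.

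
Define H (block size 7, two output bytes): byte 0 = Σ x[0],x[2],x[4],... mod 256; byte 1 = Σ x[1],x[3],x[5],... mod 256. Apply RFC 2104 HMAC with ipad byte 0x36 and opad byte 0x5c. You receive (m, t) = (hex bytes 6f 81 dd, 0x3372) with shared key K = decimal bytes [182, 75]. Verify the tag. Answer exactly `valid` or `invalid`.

valid

Key decimal bytes [182, 75] = b6 4b is 2 bytes ≤ B = 7; zero-pad to 7 bytes: K' = b6 4b 00 00 00 00 00.
K' ⊕ ipad = 80 7d 36 36 36 36 36; K' ⊕ opad = ea 17 5c 5c 5c 5c 5c.
Inner hash: even-index sum = 419 mod 256 = 163; odd-index sum = 565 mod 256 = 53 → a3 35.
Outer hash (recomputed tag): even-index sum = 563 mod 256 = 51; odd-index sum = 370 mod 256 = 114 → 33 72.
Recomputed tag = 3372; claimed = 3372 → match.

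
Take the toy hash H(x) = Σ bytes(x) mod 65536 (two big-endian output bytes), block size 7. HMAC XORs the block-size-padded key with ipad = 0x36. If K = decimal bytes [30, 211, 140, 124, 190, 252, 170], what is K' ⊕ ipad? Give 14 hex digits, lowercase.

Key decimal bytes [30, 211, 140, 124, 190, 252, 170] = 1e d3 8c 7c be fc aa is exactly B = 7 bytes: K' = 1e d3 8c 7c be fc aa.
XOR each byte with 0x36: 1e⊕36=28, d3⊕36=e5, 8c⊕36=ba, 7c⊕36=4a, be⊕36=88, fc⊕36=ca, aa⊕36=9c.

28e5ba4a88ca9c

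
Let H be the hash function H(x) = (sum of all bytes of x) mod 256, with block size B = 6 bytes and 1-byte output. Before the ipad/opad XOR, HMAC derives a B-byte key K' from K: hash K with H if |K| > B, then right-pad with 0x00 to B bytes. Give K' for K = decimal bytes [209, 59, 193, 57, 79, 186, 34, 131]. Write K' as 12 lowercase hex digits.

b40000000000

|K| = 8 > B = 6, so first hash the key.
H(K): sum = 209+59+193+57+79+186+34+131 = 948; mod 256 = 180 → b4.
Zero-pad H(K) = b4 to 6 bytes: K' = b4 00 00 00 00 00.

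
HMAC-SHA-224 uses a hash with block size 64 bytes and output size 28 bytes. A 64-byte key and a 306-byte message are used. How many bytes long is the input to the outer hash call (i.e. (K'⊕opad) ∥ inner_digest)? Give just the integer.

92

Key is 64 ≤ 64 bytes, zero-padded: |K'| = 64.
Outer input = (K'⊕opad) ∥ H(inner) → 64 + 28 = 92 bytes.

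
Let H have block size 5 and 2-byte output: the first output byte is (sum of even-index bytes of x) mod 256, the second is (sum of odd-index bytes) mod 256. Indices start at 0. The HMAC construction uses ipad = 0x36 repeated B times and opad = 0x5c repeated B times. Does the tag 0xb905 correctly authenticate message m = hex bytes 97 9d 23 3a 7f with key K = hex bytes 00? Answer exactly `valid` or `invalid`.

invalid

Key hex bytes 00 is 1 byte ≤ B = 5; zero-pad to 5 bytes: K' = 00 00 00 00 00.
K' ⊕ ipad = 36 36 36 36 36; K' ⊕ opad = 5c 5c 5c 5c 5c.
Inner hash: even-index sum = 377 mod 256 = 121; odd-index sum = 421 mod 256 = 165 → 79 a5.
Outer hash (recomputed tag): even-index sum = 441 mod 256 = 185; odd-index sum = 305 mod 256 = 49 → b9 31.
Recomputed tag = b931; claimed = b905 → mismatch.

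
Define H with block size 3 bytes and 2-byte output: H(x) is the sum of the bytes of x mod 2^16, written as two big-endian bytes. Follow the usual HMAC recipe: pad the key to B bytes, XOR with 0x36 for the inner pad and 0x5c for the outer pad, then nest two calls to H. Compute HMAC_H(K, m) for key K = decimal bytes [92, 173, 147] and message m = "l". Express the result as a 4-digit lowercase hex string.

01d8

Key decimal bytes [92, 173, 147] = 5c ad 93 is exactly B = 3 bytes: K' = 5c ad 93.
K' ⊕ ipad = 6a 9b a5.  K' ⊕ opad = 00 f1 cf.
Inner input = (K'⊕ipad) ∥ m = 6a 9b a5 ∥ 6c.
Inner hash: sum = 106+155+165+108 = 534 → 02 16.
Outer input = (K'⊕opad) ∥ inner = 00 f1 cf ∥ 02 16.
Outer hash (tag): sum = 0+241+207+2+22 = 472 → 01 d8.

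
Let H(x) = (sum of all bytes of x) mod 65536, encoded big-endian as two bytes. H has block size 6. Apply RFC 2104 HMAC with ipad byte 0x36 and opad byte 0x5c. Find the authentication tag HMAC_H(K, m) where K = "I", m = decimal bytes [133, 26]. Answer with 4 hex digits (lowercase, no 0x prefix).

Key "I" = 49 is 1 byte ≤ B = 6; zero-pad to 6 bytes: K' = 49 00 00 00 00 00.
K' ⊕ ipad = 7f 36 36 36 36 36.  K' ⊕ opad = 15 5c 5c 5c 5c 5c.
Inner input = (K'⊕ipad) ∥ m = 7f 36 36 36 36 36 ∥ 85 1a.
Inner hash: sum = 127+54+54+54+54+54+133+26 = 556 → 02 2c.
Outer input = (K'⊕opad) ∥ inner = 15 5c 5c 5c 5c 5c ∥ 02 2c.
Outer hash (tag): sum = 21+92+92+92+92+92+2+44 = 527 → 02 0f.

020f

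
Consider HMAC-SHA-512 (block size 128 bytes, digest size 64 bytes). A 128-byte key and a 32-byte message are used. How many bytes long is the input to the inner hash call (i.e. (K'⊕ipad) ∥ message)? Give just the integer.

Key is 128 ≤ 128 bytes, zero-padded: |K'| = 128.
Inner input = (K'⊕ipad) ∥ m → 128 + 32 = 160 bytes.

160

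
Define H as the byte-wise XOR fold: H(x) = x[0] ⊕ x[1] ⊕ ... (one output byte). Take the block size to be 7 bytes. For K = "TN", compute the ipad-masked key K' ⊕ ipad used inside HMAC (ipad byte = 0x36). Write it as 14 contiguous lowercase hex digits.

Key "TN" = 54 4e is 2 bytes ≤ B = 7; zero-pad to 7 bytes: K' = 54 4e 00 00 00 00 00.
XOR each byte with 0x36: 54⊕36=62, 4e⊕36=78, 00⊕36=36, 00⊕36=36, 00⊕36=36, 00⊕36=36, 00⊕36=36.

62783636363636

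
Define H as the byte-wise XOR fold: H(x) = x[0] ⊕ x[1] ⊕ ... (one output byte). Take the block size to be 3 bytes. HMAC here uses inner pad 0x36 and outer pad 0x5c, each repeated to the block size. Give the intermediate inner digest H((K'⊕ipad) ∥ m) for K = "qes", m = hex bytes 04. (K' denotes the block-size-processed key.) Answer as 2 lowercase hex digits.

Key "qes" = 71 65 73 is exactly B = 3 bytes: K' = 71 65 73.
K' ⊕ ipad = 47 53 45.
Inner input = 47 53 45 ∥ 04.
Inner hash: XOR 47⊕53⊕45⊕04 = 55.

55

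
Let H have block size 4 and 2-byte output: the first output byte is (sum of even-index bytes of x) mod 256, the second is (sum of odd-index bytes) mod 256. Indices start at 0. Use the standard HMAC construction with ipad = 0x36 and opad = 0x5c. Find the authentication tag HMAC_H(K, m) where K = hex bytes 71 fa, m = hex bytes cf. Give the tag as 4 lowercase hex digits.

d504

Key hex bytes 71 fa is 2 bytes ≤ B = 4; zero-pad to 4 bytes: K' = 71 fa 00 00.
K' ⊕ ipad = 47 cc 36 36.  K' ⊕ opad = 2d a6 5c 5c.
Inner input = (K'⊕ipad) ∥ m = 47 cc 36 36 ∥ cf.
Inner hash: even-index sum = 332 mod 256 = 76; odd-index sum = 258 mod 256 = 2 → 4c 02.
Outer input = (K'⊕opad) ∥ inner = 2d a6 5c 5c ∥ 4c 02.
Outer hash (tag): even-index sum = 213 mod 256 = 213; odd-index sum = 260 mod 256 = 4 → d5 04.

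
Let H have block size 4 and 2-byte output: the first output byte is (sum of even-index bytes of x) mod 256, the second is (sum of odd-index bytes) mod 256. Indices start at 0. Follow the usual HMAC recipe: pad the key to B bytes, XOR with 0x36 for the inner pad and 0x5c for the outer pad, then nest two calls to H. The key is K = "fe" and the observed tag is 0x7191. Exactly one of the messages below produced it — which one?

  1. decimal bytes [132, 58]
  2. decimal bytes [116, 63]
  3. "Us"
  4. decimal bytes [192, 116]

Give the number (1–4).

Key "fe" = 66 65 is 2 bytes ≤ B = 4; zero-pad to 4 bytes: K' = 66 65 00 00.
K' ⊕ ipad = 50 53 36 36; K' ⊕ opad = 3a 39 5c 5c.
m1: inner = H(50 53 36 36 84 3a) = 0a c3; tag = H(3a 39 5c 5c 0a c3) = a058
m2: inner = H(50 53 36 36 74 3f) = fa c8; tag = H(3a 39 5c 5c fa c8) = 905d
m3: inner = H(50 53 36 36 55 73) = db fc; tag = H(3a 39 5c 5c db fc) = 7191 ← matches
m4: inner = H(50 53 36 36 c0 74) = 46 fd; tag = H(3a 39 5c 5c 46 fd) = dc92

3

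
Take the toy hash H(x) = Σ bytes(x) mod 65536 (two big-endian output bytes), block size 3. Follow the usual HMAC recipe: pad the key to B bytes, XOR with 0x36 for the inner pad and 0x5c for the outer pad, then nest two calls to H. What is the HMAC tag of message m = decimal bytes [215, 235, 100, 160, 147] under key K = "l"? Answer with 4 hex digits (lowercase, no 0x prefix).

010b

Key "l" = 6c is 1 byte ≤ B = 3; zero-pad to 3 bytes: K' = 6c 00 00.
K' ⊕ ipad = 5a 36 36.  K' ⊕ opad = 30 5c 5c.
Inner input = (K'⊕ipad) ∥ m = 5a 36 36 ∥ d7 eb 64 a0 93.
Inner hash: sum = 90+54+54+215+235+100+160+147 = 1055 → 04 1f.
Outer input = (K'⊕opad) ∥ inner = 30 5c 5c ∥ 04 1f.
Outer hash (tag): sum = 48+92+92+4+31 = 267 → 01 0b.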